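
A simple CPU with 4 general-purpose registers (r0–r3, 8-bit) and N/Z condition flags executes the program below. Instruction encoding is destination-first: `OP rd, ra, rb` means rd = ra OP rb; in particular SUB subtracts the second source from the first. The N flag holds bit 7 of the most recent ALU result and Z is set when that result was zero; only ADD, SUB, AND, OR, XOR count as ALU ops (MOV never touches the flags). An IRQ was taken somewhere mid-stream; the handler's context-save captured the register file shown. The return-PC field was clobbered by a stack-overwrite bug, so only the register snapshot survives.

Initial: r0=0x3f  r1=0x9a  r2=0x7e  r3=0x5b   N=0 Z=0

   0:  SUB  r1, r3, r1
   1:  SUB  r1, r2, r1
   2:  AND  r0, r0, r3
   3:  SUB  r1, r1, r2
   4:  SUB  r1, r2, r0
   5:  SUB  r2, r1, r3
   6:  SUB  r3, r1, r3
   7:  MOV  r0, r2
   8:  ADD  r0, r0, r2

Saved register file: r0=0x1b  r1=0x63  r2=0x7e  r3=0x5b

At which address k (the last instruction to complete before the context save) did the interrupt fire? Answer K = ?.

after  0: r0=0x3f r1=0xc1 r2=0x7e r3=0x5b  N=1 Z=0
after  1: r0=0x3f r1=0xbd r2=0x7e r3=0x5b  N=1 Z=0
after  2: r0=0x1b r1=0xbd r2=0x7e r3=0x5b  N=0 Z=0
after  3: r0=0x1b r1=0x3f r2=0x7e r3=0x5b  N=0 Z=0
after  4: r0=0x1b r1=0x63 r2=0x7e r3=0x5b  N=0 Z=0
-- IRQ taken; context saved, return-PC = 5 --

K = 4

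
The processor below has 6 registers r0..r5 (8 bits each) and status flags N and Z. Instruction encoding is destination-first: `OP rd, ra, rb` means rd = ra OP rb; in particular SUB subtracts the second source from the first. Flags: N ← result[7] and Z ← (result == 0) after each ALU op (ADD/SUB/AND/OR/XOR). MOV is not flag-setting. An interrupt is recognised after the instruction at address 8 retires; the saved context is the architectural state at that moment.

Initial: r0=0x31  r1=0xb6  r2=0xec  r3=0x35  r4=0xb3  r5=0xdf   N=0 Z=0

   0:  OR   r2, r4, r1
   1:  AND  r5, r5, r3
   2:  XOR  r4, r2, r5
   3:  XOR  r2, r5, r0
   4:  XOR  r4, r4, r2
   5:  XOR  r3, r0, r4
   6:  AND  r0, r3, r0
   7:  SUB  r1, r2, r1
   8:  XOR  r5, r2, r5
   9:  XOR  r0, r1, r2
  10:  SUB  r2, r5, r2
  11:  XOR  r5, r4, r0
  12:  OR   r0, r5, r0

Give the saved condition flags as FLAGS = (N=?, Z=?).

FLAGS = (N=0, Z=0)

after  0: r0=0x31 r1=0xb6 r2=0xb7 r3=0x35 r4=0xb3 r5=0xdf  N=1 Z=0
after  1: r0=0x31 r1=0xb6 r2=0xb7 r3=0x35 r4=0xb3 r5=0x15  N=0 Z=0
after  2: r0=0x31 r1=0xb6 r2=0xb7 r3=0x35 r4=0xa2 r5=0x15  N=1 Z=0
after  3: r0=0x31 r1=0xb6 r2=0x24 r3=0x35 r4=0xa2 r5=0x15  N=0 Z=0
after  4: r0=0x31 r1=0xb6 r2=0x24 r3=0x35 r4=0x86 r5=0x15  N=1 Z=0
after  5: r0=0x31 r1=0xb6 r2=0x24 r3=0xb7 r4=0x86 r5=0x15  N=1 Z=0
after  6: r0=0x31 r1=0xb6 r2=0x24 r3=0xb7 r4=0x86 r5=0x15  N=0 Z=0
after  7: r0=0x31 r1=0x6e r2=0x24 r3=0xb7 r4=0x86 r5=0x15  N=0 Z=0
after  8: r0=0x31 r1=0x6e r2=0x24 r3=0xb7 r4=0x86 r5=0x31  N=0 Z=0
-- IRQ taken; context saved, return-PC = 9 --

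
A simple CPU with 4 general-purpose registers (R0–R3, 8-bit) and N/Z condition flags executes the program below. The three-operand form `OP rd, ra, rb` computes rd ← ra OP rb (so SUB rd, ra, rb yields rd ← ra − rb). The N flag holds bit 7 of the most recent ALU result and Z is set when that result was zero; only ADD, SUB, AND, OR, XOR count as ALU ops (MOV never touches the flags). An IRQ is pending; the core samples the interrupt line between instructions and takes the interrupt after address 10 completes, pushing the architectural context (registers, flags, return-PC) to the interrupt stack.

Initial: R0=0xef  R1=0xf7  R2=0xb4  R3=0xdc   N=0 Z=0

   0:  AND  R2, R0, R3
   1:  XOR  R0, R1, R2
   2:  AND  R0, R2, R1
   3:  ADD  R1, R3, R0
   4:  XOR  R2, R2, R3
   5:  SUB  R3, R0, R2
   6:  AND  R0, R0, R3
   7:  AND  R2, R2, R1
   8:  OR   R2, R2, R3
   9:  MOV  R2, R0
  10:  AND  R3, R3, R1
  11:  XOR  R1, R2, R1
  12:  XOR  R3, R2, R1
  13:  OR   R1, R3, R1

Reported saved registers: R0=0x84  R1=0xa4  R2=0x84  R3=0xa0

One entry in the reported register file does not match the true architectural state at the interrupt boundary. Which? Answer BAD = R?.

BAD = R1

after  0: R0=0xef R1=0xf7 R2=0xcc R3=0xdc  N=1 Z=0
after  1: R0=0x3b R1=0xf7 R2=0xcc R3=0xdc  N=0 Z=0
after  2: R0=0xc4 R1=0xf7 R2=0xcc R3=0xdc  N=1 Z=0
after  3: R0=0xc4 R1=0xa0 R2=0xcc R3=0xdc  N=1 Z=0
after  4: R0=0xc4 R1=0xa0 R2=0x10 R3=0xdc  N=0 Z=0
after  5: R0=0xc4 R1=0xa0 R2=0x10 R3=0xb4  N=1 Z=0
after  6: R0=0x84 R1=0xa0 R2=0x10 R3=0xb4  N=1 Z=0
after  7: R0=0x84 R1=0xa0 R2=0x00 R3=0xb4  N=0 Z=1
after  8: R0=0x84 R1=0xa0 R2=0xb4 R3=0xb4  N=1 Z=0
after  9: R0=0x84 R1=0xa0 R2=0x84 R3=0xb4  N=1 Z=0
after 10: R0=0x84 R1=0xa0 R2=0x84 R3=0xa0  N=1 Z=0
-- IRQ taken; context saved, return-PC = 11 --
mismatch: R1: reported 0xa4 vs actual 0xa0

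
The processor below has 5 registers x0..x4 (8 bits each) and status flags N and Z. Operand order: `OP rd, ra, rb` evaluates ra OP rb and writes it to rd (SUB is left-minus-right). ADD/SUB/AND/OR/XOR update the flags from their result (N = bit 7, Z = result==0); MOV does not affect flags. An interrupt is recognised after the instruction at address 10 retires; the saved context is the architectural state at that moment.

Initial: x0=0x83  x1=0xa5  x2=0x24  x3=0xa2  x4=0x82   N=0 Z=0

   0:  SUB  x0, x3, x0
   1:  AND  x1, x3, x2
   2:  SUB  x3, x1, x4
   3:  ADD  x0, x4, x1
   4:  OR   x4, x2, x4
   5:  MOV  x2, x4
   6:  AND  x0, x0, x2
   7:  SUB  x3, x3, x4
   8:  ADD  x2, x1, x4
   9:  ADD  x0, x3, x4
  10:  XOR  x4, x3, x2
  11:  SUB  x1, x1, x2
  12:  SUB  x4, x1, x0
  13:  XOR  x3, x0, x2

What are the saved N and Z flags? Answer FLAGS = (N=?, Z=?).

after  0: x0=0x1f x1=0xa5 x2=0x24 x3=0xa2 x4=0x82  N=0 Z=0
after  1: x0=0x1f x1=0x20 x2=0x24 x3=0xa2 x4=0x82  N=0 Z=0
after  2: x0=0x1f x1=0x20 x2=0x24 x3=0x9e x4=0x82  N=1 Z=0
after  3: x0=0xa2 x1=0x20 x2=0x24 x3=0x9e x4=0x82  N=1 Z=0
after  4: x0=0xa2 x1=0x20 x2=0x24 x3=0x9e x4=0xa6  N=1 Z=0
after  5: x0=0xa2 x1=0x20 x2=0xa6 x3=0x9e x4=0xa6  N=1 Z=0
after  6: x0=0xa2 x1=0x20 x2=0xa6 x3=0x9e x4=0xa6  N=1 Z=0
after  7: x0=0xa2 x1=0x20 x2=0xa6 x3=0xf8 x4=0xa6  N=1 Z=0
after  8: x0=0xa2 x1=0x20 x2=0xc6 x3=0xf8 x4=0xa6  N=1 Z=0
after  9: x0=0x9e x1=0x20 x2=0xc6 x3=0xf8 x4=0xa6  N=1 Z=0
after 10: x0=0x9e x1=0x20 x2=0xc6 x3=0xf8 x4=0x3e  N=0 Z=0
-- IRQ taken; context saved, return-PC = 11 --

FLAGS = (N=0, Z=0)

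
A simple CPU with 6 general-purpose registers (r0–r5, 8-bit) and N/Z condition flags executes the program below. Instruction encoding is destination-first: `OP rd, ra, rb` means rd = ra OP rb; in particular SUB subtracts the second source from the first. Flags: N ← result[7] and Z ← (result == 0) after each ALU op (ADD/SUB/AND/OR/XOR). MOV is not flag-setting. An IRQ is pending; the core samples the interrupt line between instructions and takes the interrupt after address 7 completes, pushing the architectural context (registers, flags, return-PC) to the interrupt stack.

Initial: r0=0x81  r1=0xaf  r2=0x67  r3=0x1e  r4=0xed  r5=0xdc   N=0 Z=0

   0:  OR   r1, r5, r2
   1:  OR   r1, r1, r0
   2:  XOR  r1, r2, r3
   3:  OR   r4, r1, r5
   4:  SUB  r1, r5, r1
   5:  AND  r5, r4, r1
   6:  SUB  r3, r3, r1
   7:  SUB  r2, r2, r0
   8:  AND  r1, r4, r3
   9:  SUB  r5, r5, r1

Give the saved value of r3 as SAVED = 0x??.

SAVED = 0xbb

after  0: r0=0x81 r1=0xff r2=0x67 r3=0x1e r4=0xed r5=0xdc  N=1 Z=0
after  1: r0=0x81 r1=0xff r2=0x67 r3=0x1e r4=0xed r5=0xdc  N=1 Z=0
after  2: r0=0x81 r1=0x79 r2=0x67 r3=0x1e r4=0xed r5=0xdc  N=0 Z=0
after  3: r0=0x81 r1=0x79 r2=0x67 r3=0x1e r4=0xfd r5=0xdc  N=1 Z=0
after  4: r0=0x81 r1=0x63 r2=0x67 r3=0x1e r4=0xfd r5=0xdc  N=0 Z=0
after  5: r0=0x81 r1=0x63 r2=0x67 r3=0x1e r4=0xfd r5=0x61  N=0 Z=0
after  6: r0=0x81 r1=0x63 r2=0x67 r3=0xbb r4=0xfd r5=0x61  N=1 Z=0
after  7: r0=0x81 r1=0x63 r2=0xe6 r3=0xbb r4=0xfd r5=0x61  N=1 Z=0
-- IRQ taken; context saved, return-PC = 8 --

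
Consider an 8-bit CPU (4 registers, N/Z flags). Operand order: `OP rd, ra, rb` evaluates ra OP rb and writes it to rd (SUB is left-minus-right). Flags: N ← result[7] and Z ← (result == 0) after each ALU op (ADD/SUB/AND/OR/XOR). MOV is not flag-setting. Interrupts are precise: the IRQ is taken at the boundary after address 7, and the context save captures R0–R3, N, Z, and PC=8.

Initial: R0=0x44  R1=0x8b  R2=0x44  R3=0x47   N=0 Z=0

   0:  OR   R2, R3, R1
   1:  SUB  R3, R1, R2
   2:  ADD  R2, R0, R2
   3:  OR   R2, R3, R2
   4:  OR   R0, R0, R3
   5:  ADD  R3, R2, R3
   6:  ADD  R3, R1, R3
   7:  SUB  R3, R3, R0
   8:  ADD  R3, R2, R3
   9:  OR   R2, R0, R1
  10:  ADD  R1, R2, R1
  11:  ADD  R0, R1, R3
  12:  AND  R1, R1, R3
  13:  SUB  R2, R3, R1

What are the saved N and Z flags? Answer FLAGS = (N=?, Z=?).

after  0: R0=0x44 R1=0x8b R2=0xcf R3=0x47  N=1 Z=0
after  1: R0=0x44 R1=0x8b R2=0xcf R3=0xbc  N=1 Z=0
after  2: R0=0x44 R1=0x8b R2=0x13 R3=0xbc  N=0 Z=0
after  3: R0=0x44 R1=0x8b R2=0xbf R3=0xbc  N=1 Z=0
after  4: R0=0xfc R1=0x8b R2=0xbf R3=0xbc  N=1 Z=0
after  5: R0=0xfc R1=0x8b R2=0xbf R3=0x7b  N=0 Z=0
after  6: R0=0xfc R1=0x8b R2=0xbf R3=0x06  N=0 Z=0
after  7: R0=0xfc R1=0x8b R2=0xbf R3=0x0a  N=0 Z=0
-- IRQ taken; context saved, return-PC = 8 --

FLAGS = (N=0, Z=0)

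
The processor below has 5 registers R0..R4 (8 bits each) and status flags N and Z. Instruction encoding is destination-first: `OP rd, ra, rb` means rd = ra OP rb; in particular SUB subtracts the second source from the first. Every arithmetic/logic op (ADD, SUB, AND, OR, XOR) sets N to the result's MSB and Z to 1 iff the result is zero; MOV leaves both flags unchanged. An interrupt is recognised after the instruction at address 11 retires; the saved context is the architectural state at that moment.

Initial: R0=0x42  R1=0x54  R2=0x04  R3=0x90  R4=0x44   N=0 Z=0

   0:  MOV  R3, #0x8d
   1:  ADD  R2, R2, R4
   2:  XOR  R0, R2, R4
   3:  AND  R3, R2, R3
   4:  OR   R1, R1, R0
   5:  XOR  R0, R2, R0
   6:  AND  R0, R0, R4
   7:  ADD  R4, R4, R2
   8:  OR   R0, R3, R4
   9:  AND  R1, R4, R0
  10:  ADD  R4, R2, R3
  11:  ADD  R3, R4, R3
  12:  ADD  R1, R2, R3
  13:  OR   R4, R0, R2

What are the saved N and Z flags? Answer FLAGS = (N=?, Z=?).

FLAGS = (N=0, Z=0)

after  0: R0=0x42 R1=0x54 R2=0x04 R3=0x8d R4=0x44  N=0 Z=0
after  1: R0=0x42 R1=0x54 R2=0x48 R3=0x8d R4=0x44  N=0 Z=0
after  2: R0=0x0c R1=0x54 R2=0x48 R3=0x8d R4=0x44  N=0 Z=0
after  3: R0=0x0c R1=0x54 R2=0x48 R3=0x08 R4=0x44  N=0 Z=0
after  4: R0=0x0c R1=0x5c R2=0x48 R3=0x08 R4=0x44  N=0 Z=0
after  5: R0=0x44 R1=0x5c R2=0x48 R3=0x08 R4=0x44  N=0 Z=0
after  6: R0=0x44 R1=0x5c R2=0x48 R3=0x08 R4=0x44  N=0 Z=0
after  7: R0=0x44 R1=0x5c R2=0x48 R3=0x08 R4=0x8c  N=1 Z=0
after  8: R0=0x8c R1=0x5c R2=0x48 R3=0x08 R4=0x8c  N=1 Z=0
after  9: R0=0x8c R1=0x8c R2=0x48 R3=0x08 R4=0x8c  N=1 Z=0
after 10: R0=0x8c R1=0x8c R2=0x48 R3=0x08 R4=0x50  N=0 Z=0
after 11: R0=0x8c R1=0x8c R2=0x48 R3=0x58 R4=0x50  N=0 Z=0
-- IRQ taken; context saved, return-PC = 12 --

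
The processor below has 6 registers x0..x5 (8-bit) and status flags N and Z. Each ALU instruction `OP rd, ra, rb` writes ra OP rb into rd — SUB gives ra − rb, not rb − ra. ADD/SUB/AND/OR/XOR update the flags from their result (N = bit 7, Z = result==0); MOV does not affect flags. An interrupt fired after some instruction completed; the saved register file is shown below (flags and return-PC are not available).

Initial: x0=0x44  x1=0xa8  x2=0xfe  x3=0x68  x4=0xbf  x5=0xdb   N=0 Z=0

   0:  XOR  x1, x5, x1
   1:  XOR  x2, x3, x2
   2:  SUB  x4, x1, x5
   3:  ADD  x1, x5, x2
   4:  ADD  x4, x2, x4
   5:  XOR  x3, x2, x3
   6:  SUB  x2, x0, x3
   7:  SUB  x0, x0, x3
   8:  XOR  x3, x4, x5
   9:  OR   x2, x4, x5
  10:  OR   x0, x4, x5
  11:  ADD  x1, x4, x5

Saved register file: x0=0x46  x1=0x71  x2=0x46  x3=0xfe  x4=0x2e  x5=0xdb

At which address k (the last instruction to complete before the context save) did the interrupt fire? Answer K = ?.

after  0: x0=0x44 x1=0x73 x2=0xfe x3=0x68 x4=0xbf x5=0xdb  N=0 Z=0
after  1: x0=0x44 x1=0x73 x2=0x96 x3=0x68 x4=0xbf x5=0xdb  N=1 Z=0
after  2: x0=0x44 x1=0x73 x2=0x96 x3=0x68 x4=0x98 x5=0xdb  N=1 Z=0
after  3: x0=0x44 x1=0x71 x2=0x96 x3=0x68 x4=0x98 x5=0xdb  N=0 Z=0
after  4: x0=0x44 x1=0x71 x2=0x96 x3=0x68 x4=0x2e x5=0xdb  N=0 Z=0
after  5: x0=0x44 x1=0x71 x2=0x96 x3=0xfe x4=0x2e x5=0xdb  N=1 Z=0
after  6: x0=0x44 x1=0x71 x2=0x46 x3=0xfe x4=0x2e x5=0xdb  N=0 Z=0
after  7: x0=0x46 x1=0x71 x2=0x46 x3=0xfe x4=0x2e x5=0xdb  N=0 Z=0
-- IRQ taken; context saved, return-PC = 8 --

K = 7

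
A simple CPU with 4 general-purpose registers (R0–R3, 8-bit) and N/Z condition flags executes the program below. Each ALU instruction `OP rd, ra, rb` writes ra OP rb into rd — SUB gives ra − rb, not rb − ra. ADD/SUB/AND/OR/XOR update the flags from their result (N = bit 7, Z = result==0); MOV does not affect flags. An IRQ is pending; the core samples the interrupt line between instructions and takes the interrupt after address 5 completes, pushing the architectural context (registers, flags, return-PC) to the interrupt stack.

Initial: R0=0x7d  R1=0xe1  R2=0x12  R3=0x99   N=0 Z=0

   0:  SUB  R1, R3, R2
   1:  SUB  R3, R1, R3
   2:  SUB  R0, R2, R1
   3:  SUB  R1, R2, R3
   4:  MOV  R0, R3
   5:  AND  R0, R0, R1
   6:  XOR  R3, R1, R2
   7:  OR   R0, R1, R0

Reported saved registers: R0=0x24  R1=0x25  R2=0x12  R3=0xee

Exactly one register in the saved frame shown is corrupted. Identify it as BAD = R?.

after  0: R0=0x7d R1=0x87 R2=0x12 R3=0x99  N=1 Z=0
after  1: R0=0x7d R1=0x87 R2=0x12 R3=0xee  N=1 Z=0
after  2: R0=0x8b R1=0x87 R2=0x12 R3=0xee  N=1 Z=0
after  3: R0=0x8b R1=0x24 R2=0x12 R3=0xee  N=0 Z=0
after  4: R0=0xee R1=0x24 R2=0x12 R3=0xee  N=0 Z=0
after  5: R0=0x24 R1=0x24 R2=0x12 R3=0xee  N=0 Z=0
-- IRQ taken; context saved, return-PC = 6 --
mismatch: R1: reported 0x25 vs actual 0x24

BAD = R1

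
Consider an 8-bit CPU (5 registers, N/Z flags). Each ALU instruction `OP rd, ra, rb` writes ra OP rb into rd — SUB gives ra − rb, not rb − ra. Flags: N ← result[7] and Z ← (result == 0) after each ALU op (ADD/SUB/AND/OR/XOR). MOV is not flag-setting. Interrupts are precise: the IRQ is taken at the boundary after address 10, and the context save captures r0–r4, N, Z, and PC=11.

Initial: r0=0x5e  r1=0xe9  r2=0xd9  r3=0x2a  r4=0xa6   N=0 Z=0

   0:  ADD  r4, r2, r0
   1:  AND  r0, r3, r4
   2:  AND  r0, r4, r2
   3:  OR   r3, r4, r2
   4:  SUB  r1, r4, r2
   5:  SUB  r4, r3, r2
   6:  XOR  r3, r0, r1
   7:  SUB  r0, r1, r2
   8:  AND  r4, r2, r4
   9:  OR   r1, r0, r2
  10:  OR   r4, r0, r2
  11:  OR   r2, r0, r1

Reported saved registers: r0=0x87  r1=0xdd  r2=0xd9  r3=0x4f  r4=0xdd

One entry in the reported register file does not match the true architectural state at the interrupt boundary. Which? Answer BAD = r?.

after  0: r0=0x5e r1=0xe9 r2=0xd9 r3=0x2a r4=0x37  N=0 Z=0
after  1: r0=0x22 r1=0xe9 r2=0xd9 r3=0x2a r4=0x37  N=0 Z=0
after  2: r0=0x11 r1=0xe9 r2=0xd9 r3=0x2a r4=0x37  N=0 Z=0
after  3: r0=0x11 r1=0xe9 r2=0xd9 r3=0xff r4=0x37  N=1 Z=0
after  4: r0=0x11 r1=0x5e r2=0xd9 r3=0xff r4=0x37  N=0 Z=0
after  5: r0=0x11 r1=0x5e r2=0xd9 r3=0xff r4=0x26  N=0 Z=0
after  6: r0=0x11 r1=0x5e r2=0xd9 r3=0x4f r4=0x26  N=0 Z=0
after  7: r0=0x85 r1=0x5e r2=0xd9 r3=0x4f r4=0x26  N=1 Z=0
after  8: r0=0x85 r1=0x5e r2=0xd9 r3=0x4f r4=0x00  N=0 Z=1
after  9: r0=0x85 r1=0xdd r2=0xd9 r3=0x4f r4=0x00  N=1 Z=0
after 10: r0=0x85 r1=0xdd r2=0xd9 r3=0x4f r4=0xdd  N=1 Z=0
-- IRQ taken; context saved, return-PC = 11 --
mismatch: r0: reported 0x87 vs actual 0x85

BAD = r0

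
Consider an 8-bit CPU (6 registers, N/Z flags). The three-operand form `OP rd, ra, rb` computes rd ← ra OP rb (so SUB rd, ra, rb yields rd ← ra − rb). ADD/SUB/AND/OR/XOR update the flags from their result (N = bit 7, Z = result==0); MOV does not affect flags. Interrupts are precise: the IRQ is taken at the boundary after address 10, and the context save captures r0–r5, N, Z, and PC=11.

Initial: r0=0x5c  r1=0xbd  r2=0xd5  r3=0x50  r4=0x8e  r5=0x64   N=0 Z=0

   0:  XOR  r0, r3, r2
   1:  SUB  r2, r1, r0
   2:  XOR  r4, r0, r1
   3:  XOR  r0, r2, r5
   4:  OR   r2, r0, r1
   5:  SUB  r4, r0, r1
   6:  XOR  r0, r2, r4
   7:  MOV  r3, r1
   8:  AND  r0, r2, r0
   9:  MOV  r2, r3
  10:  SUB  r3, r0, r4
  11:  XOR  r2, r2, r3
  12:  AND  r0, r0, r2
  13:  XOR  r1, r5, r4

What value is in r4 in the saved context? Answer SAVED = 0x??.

after  0: r0=0x85 r1=0xbd r2=0xd5 r3=0x50 r4=0x8e r5=0x64  N=1 Z=0
after  1: r0=0x85 r1=0xbd r2=0x38 r3=0x50 r4=0x8e r5=0x64  N=0 Z=0
after  2: r0=0x85 r1=0xbd r2=0x38 r3=0x50 r4=0x38 r5=0x64  N=0 Z=0
after  3: r0=0x5c r1=0xbd r2=0x38 r3=0x50 r4=0x38 r5=0x64  N=0 Z=0
after  4: r0=0x5c r1=0xbd r2=0xfd r3=0x50 r4=0x38 r5=0x64  N=1 Z=0
after  5: r0=0x5c r1=0xbd r2=0xfd r3=0x50 r4=0x9f r5=0x64  N=1 Z=0
after  6: r0=0x62 r1=0xbd r2=0xfd r3=0x50 r4=0x9f r5=0x64  N=0 Z=0
after  7: r0=0x62 r1=0xbd r2=0xfd r3=0xbd r4=0x9f r5=0x64  N=0 Z=0
after  8: r0=0x60 r1=0xbd r2=0xfd r3=0xbd r4=0x9f r5=0x64  N=0 Z=0
after  9: r0=0x60 r1=0xbd r2=0xbd r3=0xbd r4=0x9f r5=0x64  N=0 Z=0
after 10: r0=0x60 r1=0xbd r2=0xbd r3=0xc1 r4=0x9f r5=0x64  N=1 Z=0
-- IRQ taken; context saved, return-PC = 11 --

SAVED = 0x9f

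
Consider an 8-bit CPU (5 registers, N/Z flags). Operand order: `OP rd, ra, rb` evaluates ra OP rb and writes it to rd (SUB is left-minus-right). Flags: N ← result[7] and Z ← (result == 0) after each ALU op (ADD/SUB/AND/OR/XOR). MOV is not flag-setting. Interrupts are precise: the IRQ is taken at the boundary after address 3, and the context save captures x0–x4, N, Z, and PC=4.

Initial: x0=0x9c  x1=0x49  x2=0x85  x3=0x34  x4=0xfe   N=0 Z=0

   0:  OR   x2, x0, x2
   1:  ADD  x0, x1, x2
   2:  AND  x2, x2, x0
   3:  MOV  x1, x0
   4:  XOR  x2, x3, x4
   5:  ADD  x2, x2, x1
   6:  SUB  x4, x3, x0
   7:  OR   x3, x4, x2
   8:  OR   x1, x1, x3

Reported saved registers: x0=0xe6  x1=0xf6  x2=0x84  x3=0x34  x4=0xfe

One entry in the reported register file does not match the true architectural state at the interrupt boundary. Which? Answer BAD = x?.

after  0: x0=0x9c x1=0x49 x2=0x9d x3=0x34 x4=0xfe  N=1 Z=0
after  1: x0=0xe6 x1=0x49 x2=0x9d x3=0x34 x4=0xfe  N=1 Z=0
after  2: x0=0xe6 x1=0x49 x2=0x84 x3=0x34 x4=0xfe  N=1 Z=0
after  3: x0=0xe6 x1=0xe6 x2=0x84 x3=0x34 x4=0xfe  N=1 Z=0
-- IRQ taken; context saved, return-PC = 4 --
mismatch: x1: reported 0xf6 vs actual 0xe6

BAD = x1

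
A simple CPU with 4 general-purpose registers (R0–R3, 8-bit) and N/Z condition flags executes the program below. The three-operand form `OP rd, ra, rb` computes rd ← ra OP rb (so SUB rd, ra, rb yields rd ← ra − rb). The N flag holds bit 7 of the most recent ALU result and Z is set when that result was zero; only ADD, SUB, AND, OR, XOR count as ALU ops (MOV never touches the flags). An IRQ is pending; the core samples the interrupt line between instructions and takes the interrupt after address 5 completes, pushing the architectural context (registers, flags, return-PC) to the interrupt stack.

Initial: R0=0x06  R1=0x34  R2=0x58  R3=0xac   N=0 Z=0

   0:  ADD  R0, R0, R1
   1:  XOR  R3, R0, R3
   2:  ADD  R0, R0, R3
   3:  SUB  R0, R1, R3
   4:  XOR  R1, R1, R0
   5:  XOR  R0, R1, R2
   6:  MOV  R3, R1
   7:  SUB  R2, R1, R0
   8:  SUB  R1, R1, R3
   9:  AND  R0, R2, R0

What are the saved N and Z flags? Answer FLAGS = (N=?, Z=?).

after  0: R0=0x3a R1=0x34 R2=0x58 R3=0xac  N=0 Z=0
after  1: R0=0x3a R1=0x34 R2=0x58 R3=0x96  N=1 Z=0
after  2: R0=0xd0 R1=0x34 R2=0x58 R3=0x96  N=1 Z=0
after  3: R0=0x9e R1=0x34 R2=0x58 R3=0x96  N=1 Z=0
after  4: R0=0x9e R1=0xaa R2=0x58 R3=0x96  N=1 Z=0
after  5: R0=0xf2 R1=0xaa R2=0x58 R3=0x96  N=1 Z=0
-- IRQ taken; context saved, return-PC = 6 --

FLAGS = (N=1, Z=0)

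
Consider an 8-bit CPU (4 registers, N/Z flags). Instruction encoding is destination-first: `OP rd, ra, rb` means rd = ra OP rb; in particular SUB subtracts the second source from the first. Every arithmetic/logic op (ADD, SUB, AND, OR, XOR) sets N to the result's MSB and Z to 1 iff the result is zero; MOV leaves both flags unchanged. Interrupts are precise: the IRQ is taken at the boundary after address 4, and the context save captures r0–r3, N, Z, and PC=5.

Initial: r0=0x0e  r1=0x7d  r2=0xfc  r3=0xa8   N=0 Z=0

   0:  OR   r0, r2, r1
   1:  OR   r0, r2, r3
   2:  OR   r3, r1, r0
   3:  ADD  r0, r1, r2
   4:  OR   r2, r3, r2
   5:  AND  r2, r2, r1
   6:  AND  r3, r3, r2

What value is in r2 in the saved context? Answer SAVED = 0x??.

SAVED = 0xfd

after  0: r0=0xfd r1=0x7d r2=0xfc r3=0xa8  N=1 Z=0
after  1: r0=0xfc r1=0x7d r2=0xfc r3=0xa8  N=1 Z=0
after  2: r0=0xfc r1=0x7d r2=0xfc r3=0xfd  N=1 Z=0
after  3: r0=0x79 r1=0x7d r2=0xfc r3=0xfd  N=0 Z=0
after  4: r0=0x79 r1=0x7d r2=0xfd r3=0xfd  N=1 Z=0
-- IRQ taken; context saved, return-PC = 5 --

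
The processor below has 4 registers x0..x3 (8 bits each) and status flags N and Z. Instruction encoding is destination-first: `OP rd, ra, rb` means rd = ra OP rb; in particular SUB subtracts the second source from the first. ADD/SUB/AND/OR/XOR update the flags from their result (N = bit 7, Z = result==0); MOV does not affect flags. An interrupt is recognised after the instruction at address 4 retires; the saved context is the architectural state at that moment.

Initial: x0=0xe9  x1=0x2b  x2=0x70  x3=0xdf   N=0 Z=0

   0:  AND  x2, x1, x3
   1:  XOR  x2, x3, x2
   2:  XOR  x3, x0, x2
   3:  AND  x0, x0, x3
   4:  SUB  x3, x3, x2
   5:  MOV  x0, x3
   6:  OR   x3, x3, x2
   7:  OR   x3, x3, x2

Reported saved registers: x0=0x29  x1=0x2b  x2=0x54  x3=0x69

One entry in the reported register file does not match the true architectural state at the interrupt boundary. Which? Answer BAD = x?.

after  0: x0=0xe9 x1=0x2b x2=0x0b x3=0xdf  N=0 Z=0
after  1: x0=0xe9 x1=0x2b x2=0xd4 x3=0xdf  N=1 Z=0
after  2: x0=0xe9 x1=0x2b x2=0xd4 x3=0x3d  N=0 Z=0
after  3: x0=0x29 x1=0x2b x2=0xd4 x3=0x3d  N=0 Z=0
after  4: x0=0x29 x1=0x2b x2=0xd4 x3=0x69  N=0 Z=0
-- IRQ taken; context saved, return-PC = 5 --
mismatch: x2: reported 0x54 vs actual 0xd4

BAD = x2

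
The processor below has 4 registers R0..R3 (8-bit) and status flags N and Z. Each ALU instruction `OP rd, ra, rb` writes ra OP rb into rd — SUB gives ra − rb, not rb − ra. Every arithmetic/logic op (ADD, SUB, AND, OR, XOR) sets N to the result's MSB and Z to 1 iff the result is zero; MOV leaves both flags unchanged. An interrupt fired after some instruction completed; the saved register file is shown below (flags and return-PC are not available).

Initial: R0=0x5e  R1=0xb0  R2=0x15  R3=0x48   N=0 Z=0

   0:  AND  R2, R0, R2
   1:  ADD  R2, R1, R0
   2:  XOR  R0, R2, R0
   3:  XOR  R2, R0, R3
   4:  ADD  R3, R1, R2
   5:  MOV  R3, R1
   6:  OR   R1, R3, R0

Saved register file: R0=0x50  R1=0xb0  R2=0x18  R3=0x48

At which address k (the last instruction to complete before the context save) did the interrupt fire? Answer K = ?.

K = 3

after  0: R0=0x5e R1=0xb0 R2=0x14 R3=0x48  N=0 Z=0
after  1: R0=0x5e R1=0xb0 R2=0x0e R3=0x48  N=0 Z=0
after  2: R0=0x50 R1=0xb0 R2=0x0e R3=0x48  N=0 Z=0
after  3: R0=0x50 R1=0xb0 R2=0x18 R3=0x48  N=0 Z=0
-- IRQ taken; context saved, return-PC = 4 --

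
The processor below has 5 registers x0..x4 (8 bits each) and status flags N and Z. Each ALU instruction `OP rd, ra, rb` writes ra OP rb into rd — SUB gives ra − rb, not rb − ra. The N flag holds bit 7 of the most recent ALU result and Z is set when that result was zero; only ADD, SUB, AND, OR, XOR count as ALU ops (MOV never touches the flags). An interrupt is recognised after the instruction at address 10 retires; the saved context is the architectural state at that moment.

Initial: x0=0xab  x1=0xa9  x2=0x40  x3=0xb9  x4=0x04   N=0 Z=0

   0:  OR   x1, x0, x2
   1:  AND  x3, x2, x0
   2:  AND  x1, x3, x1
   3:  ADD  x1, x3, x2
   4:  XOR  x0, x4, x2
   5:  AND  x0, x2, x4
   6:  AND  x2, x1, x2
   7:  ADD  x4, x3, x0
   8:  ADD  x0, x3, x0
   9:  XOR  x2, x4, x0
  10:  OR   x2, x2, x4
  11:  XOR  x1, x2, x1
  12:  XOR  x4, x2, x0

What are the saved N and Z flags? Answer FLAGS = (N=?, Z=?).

after  0: x0=0xab x1=0xeb x2=0x40 x3=0xb9 x4=0x04  N=1 Z=0
after  1: x0=0xab x1=0xeb x2=0x40 x3=0x00 x4=0x04  N=0 Z=1
after  2: x0=0xab x1=0x00 x2=0x40 x3=0x00 x4=0x04  N=0 Z=1
after  3: x0=0xab x1=0x40 x2=0x40 x3=0x00 x4=0x04  N=0 Z=0
after  4: x0=0x44 x1=0x40 x2=0x40 x3=0x00 x4=0x04  N=0 Z=0
after  5: x0=0x00 x1=0x40 x2=0x40 x3=0x00 x4=0x04  N=0 Z=1
after  6: x0=0x00 x1=0x40 x2=0x40 x3=0x00 x4=0x04  N=0 Z=0
after  7: x0=0x00 x1=0x40 x2=0x40 x3=0x00 x4=0x00  N=0 Z=1
after  8: x0=0x00 x1=0x40 x2=0x40 x3=0x00 x4=0x00  N=0 Z=1
after  9: x0=0x00 x1=0x40 x2=0x00 x3=0x00 x4=0x00  N=0 Z=1
after 10: x0=0x00 x1=0x40 x2=0x00 x3=0x00 x4=0x00  N=0 Z=1
-- IRQ taken; context saved, return-PC = 11 --

FLAGS = (N=0, Z=1)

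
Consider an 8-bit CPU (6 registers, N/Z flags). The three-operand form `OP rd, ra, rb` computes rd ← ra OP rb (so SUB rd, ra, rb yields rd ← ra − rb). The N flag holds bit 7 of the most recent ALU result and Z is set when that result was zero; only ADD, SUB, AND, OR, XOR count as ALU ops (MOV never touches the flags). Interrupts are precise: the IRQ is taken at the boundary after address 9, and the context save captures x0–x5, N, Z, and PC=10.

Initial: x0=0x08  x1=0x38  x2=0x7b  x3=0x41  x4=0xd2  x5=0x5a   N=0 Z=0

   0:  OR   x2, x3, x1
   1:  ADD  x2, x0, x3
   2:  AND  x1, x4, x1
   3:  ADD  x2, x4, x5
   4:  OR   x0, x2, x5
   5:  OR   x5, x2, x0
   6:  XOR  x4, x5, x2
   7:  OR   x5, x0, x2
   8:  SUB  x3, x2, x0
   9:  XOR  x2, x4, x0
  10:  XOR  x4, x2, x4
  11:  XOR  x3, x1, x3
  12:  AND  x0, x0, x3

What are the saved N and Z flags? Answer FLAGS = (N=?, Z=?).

FLAGS = (N=0, Z=0)

after  0: x0=0x08 x1=0x38 x2=0x79 x3=0x41 x4=0xd2 x5=0x5a  N=0 Z=0
after  1: x0=0x08 x1=0x38 x2=0x49 x3=0x41 x4=0xd2 x5=0x5a  N=0 Z=0
after  2: x0=0x08 x1=0x10 x2=0x49 x3=0x41 x4=0xd2 x5=0x5a  N=0 Z=0
after  3: x0=0x08 x1=0x10 x2=0x2c x3=0x41 x4=0xd2 x5=0x5a  N=0 Z=0
after  4: x0=0x7e x1=0x10 x2=0x2c x3=0x41 x4=0xd2 x5=0x5a  N=0 Z=0
after  5: x0=0x7e x1=0x10 x2=0x2c x3=0x41 x4=0xd2 x5=0x7e  N=0 Z=0
after  6: x0=0x7e x1=0x10 x2=0x2c x3=0x41 x4=0x52 x5=0x7e  N=0 Z=0
after  7: x0=0x7e x1=0x10 x2=0x2c x3=0x41 x4=0x52 x5=0x7e  N=0 Z=0
after  8: x0=0x7e x1=0x10 x2=0x2c x3=0xae x4=0x52 x5=0x7e  N=1 Z=0
after  9: x0=0x7e x1=0x10 x2=0x2c x3=0xae x4=0x52 x5=0x7e  N=0 Z=0
-- IRQ taken; context saved, return-PC = 10 --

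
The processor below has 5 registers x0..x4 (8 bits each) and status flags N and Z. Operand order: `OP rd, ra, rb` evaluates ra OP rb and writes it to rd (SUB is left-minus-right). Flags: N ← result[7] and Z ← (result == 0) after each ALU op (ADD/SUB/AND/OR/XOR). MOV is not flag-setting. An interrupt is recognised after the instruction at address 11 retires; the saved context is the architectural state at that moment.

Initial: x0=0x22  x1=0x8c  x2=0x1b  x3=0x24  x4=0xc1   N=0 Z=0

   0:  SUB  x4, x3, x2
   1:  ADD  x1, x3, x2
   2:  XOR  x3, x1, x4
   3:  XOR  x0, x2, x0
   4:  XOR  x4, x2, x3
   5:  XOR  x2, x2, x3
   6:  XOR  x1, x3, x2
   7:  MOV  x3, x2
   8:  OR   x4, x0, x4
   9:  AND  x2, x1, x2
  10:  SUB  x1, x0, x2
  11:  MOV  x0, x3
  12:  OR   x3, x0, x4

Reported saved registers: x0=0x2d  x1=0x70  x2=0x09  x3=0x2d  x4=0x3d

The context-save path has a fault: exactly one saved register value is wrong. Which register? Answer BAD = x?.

after  0: x0=0x22 x1=0x8c x2=0x1b x3=0x24 x4=0x09  N=0 Z=0
after  1: x0=0x22 x1=0x3f x2=0x1b x3=0x24 x4=0x09  N=0 Z=0
after  2: x0=0x22 x1=0x3f x2=0x1b x3=0x36 x4=0x09  N=0 Z=0
after  3: x0=0x39 x1=0x3f x2=0x1b x3=0x36 x4=0x09  N=0 Z=0
after  4: x0=0x39 x1=0x3f x2=0x1b x3=0x36 x4=0x2d  N=0 Z=0
after  5: x0=0x39 x1=0x3f x2=0x2d x3=0x36 x4=0x2d  N=0 Z=0
after  6: x0=0x39 x1=0x1b x2=0x2d x3=0x36 x4=0x2d  N=0 Z=0
after  7: x0=0x39 x1=0x1b x2=0x2d x3=0x2d x4=0x2d  N=0 Z=0
after  8: x0=0x39 x1=0x1b x2=0x2d x3=0x2d x4=0x3d  N=0 Z=0
after  9: x0=0x39 x1=0x1b x2=0x09 x3=0x2d x4=0x3d  N=0 Z=0
after 10: x0=0x39 x1=0x30 x2=0x09 x3=0x2d x4=0x3d  N=0 Z=0
after 11: x0=0x2d x1=0x30 x2=0x09 x3=0x2d x4=0x3d  N=0 Z=0
-- IRQ taken; context saved, return-PC = 12 --
mismatch: x1: reported 0x70 vs actual 0x30

BAD = x1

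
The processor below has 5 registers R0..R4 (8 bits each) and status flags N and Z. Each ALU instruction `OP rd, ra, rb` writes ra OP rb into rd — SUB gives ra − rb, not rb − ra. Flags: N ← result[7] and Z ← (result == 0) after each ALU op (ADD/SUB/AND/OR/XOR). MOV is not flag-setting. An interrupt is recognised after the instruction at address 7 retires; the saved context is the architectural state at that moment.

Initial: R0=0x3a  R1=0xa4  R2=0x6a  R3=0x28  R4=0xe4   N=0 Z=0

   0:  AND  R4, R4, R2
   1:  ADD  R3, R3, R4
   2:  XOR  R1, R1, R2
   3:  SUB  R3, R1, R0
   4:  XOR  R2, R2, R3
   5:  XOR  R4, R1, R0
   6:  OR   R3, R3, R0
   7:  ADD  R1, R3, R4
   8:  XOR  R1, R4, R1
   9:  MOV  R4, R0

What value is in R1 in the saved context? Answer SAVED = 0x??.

after  0: R0=0x3a R1=0xa4 R2=0x6a R3=0x28 R4=0x60  N=0 Z=0
after  1: R0=0x3a R1=0xa4 R2=0x6a R3=0x88 R4=0x60  N=1 Z=0
after  2: R0=0x3a R1=0xce R2=0x6a R3=0x88 R4=0x60  N=1 Z=0
after  3: R0=0x3a R1=0xce R2=0x6a R3=0x94 R4=0x60  N=1 Z=0
after  4: R0=0x3a R1=0xce R2=0xfe R3=0x94 R4=0x60  N=1 Z=0
after  5: R0=0x3a R1=0xce R2=0xfe R3=0x94 R4=0xf4  N=1 Z=0
after  6: R0=0x3a R1=0xce R2=0xfe R3=0xbe R4=0xf4  N=1 Z=0
after  7: R0=0x3a R1=0xb2 R2=0xfe R3=0xbe R4=0xf4  N=1 Z=0
-- IRQ taken; context saved, return-PC = 8 --

SAVED = 0xb2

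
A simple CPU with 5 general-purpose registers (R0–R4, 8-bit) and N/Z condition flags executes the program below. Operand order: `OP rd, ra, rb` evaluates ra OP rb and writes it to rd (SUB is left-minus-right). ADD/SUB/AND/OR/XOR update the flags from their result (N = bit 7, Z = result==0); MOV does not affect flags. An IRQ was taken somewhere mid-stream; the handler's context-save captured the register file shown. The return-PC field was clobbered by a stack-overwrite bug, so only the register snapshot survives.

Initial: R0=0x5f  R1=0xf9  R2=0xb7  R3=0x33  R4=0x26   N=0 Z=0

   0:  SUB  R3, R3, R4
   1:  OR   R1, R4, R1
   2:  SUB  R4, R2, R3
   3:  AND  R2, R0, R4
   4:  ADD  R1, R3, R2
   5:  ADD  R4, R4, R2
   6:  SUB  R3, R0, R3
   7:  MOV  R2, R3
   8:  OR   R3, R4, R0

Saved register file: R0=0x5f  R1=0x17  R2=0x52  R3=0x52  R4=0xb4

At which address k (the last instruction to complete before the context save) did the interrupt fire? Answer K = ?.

K = 7

after  0: R0=0x5f R1=0xf9 R2=0xb7 R3=0x0d R4=0x26  N=0 Z=0
after  1: R0=0x5f R1=0xff R2=0xb7 R3=0x0d R4=0x26  N=1 Z=0
after  2: R0=0x5f R1=0xff R2=0xb7 R3=0x0d R4=0xaa  N=1 Z=0
after  3: R0=0x5f R1=0xff R2=0x0a R3=0x0d R4=0xaa  N=0 Z=0
after  4: R0=0x5f R1=0x17 R2=0x0a R3=0x0d R4=0xaa  N=0 Z=0
after  5: R0=0x5f R1=0x17 R2=0x0a R3=0x0d R4=0xb4  N=1 Z=0
after  6: R0=0x5f R1=0x17 R2=0x0a R3=0x52 R4=0xb4  N=0 Z=0
after  7: R0=0x5f R1=0x17 R2=0x52 R3=0x52 R4=0xb4  N=0 Z=0
-- IRQ taken; context saved, return-PC = 8 --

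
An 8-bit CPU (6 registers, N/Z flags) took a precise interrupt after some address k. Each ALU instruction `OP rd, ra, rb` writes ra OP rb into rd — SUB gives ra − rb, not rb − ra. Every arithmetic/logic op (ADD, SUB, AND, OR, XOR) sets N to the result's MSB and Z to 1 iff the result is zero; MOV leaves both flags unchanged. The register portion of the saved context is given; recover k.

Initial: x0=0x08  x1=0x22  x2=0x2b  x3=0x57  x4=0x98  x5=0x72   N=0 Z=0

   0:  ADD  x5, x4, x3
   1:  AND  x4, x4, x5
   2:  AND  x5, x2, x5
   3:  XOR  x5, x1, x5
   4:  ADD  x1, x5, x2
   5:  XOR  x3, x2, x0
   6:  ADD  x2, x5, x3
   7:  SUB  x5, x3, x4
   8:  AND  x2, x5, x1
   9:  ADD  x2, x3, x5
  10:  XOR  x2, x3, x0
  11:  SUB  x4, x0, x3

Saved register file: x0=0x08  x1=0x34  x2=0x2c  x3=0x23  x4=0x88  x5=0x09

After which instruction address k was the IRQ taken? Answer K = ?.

after  0: x0=0x08 x1=0x22 x2=0x2b x3=0x57 x4=0x98 x5=0xef  N=1 Z=0
after  1: x0=0x08 x1=0x22 x2=0x2b x3=0x57 x4=0x88 x5=0xef  N=1 Z=0
after  2: x0=0x08 x1=0x22 x2=0x2b x3=0x57 x4=0x88 x5=0x2b  N=0 Z=0
after  3: x0=0x08 x1=0x22 x2=0x2b x3=0x57 x4=0x88 x5=0x09  N=0 Z=0
after  4: x0=0x08 x1=0x34 x2=0x2b x3=0x57 x4=0x88 x5=0x09  N=0 Z=0
after  5: x0=0x08 x1=0x34 x2=0x2b x3=0x23 x4=0x88 x5=0x09  N=0 Z=0
after  6: x0=0x08 x1=0x34 x2=0x2c x3=0x23 x4=0x88 x5=0x09  N=0 Z=0
-- IRQ taken; context saved, return-PC = 7 --

K = 6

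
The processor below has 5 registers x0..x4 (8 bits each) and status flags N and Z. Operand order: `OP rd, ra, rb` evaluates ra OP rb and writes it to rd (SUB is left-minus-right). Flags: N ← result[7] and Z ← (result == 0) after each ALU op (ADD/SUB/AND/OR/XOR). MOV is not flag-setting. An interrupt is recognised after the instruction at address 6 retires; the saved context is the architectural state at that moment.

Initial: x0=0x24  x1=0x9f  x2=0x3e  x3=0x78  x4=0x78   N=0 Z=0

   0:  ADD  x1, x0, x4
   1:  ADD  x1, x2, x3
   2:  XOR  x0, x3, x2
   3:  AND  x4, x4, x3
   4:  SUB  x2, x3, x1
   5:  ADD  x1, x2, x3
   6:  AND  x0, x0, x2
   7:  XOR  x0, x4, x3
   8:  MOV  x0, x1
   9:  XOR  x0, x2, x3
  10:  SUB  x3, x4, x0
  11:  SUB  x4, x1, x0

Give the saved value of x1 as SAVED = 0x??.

SAVED = 0x3a

after  0: x0=0x24 x1=0x9c x2=0x3e x3=0x78 x4=0x78  N=1 Z=0
after  1: x0=0x24 x1=0xb6 x2=0x3e x3=0x78 x4=0x78  N=1 Z=0
after  2: x0=0x46 x1=0xb6 x2=0x3e x3=0x78 x4=0x78  N=0 Z=0
after  3: x0=0x46 x1=0xb6 x2=0x3e x3=0x78 x4=0x78  N=0 Z=0
after  4: x0=0x46 x1=0xb6 x2=0xc2 x3=0x78 x4=0x78  N=1 Z=0
after  5: x0=0x46 x1=0x3a x2=0xc2 x3=0x78 x4=0x78  N=0 Z=0
after  6: x0=0x42 x1=0x3a x2=0xc2 x3=0x78 x4=0x78  N=0 Z=0
-- IRQ taken; context saved, return-PC = 7 --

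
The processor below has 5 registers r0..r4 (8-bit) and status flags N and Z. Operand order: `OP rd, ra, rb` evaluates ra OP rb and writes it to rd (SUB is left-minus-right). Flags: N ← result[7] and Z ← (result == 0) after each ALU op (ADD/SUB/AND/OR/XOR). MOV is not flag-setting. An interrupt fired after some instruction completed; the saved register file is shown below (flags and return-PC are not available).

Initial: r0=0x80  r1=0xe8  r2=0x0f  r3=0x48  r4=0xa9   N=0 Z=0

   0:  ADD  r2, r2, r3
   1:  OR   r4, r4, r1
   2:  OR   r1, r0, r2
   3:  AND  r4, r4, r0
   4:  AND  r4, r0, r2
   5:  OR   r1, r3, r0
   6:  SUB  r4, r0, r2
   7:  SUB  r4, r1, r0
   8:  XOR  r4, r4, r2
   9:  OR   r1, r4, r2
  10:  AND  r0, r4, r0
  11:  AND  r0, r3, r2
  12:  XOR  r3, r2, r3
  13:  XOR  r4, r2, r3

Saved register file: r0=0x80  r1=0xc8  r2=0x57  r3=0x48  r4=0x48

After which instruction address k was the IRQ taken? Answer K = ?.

K = 7

after  0: r0=0x80 r1=0xe8 r2=0x57 r3=0x48 r4=0xa9  N=0 Z=0
after  1: r0=0x80 r1=0xe8 r2=0x57 r3=0x48 r4=0xe9  N=1 Z=0
after  2: r0=0x80 r1=0xd7 r2=0x57 r3=0x48 r4=0xe9  N=1 Z=0
after  3: r0=0x80 r1=0xd7 r2=0x57 r3=0x48 r4=0x80  N=1 Z=0
after  4: r0=0x80 r1=0xd7 r2=0x57 r3=0x48 r4=0x00  N=0 Z=1
after  5: r0=0x80 r1=0xc8 r2=0x57 r3=0x48 r4=0x00  N=1 Z=0
after  6: r0=0x80 r1=0xc8 r2=0x57 r3=0x48 r4=0x29  N=0 Z=0
after  7: r0=0x80 r1=0xc8 r2=0x57 r3=0x48 r4=0x48  N=0 Z=0
-- IRQ taken; context saved, return-PC = 8 --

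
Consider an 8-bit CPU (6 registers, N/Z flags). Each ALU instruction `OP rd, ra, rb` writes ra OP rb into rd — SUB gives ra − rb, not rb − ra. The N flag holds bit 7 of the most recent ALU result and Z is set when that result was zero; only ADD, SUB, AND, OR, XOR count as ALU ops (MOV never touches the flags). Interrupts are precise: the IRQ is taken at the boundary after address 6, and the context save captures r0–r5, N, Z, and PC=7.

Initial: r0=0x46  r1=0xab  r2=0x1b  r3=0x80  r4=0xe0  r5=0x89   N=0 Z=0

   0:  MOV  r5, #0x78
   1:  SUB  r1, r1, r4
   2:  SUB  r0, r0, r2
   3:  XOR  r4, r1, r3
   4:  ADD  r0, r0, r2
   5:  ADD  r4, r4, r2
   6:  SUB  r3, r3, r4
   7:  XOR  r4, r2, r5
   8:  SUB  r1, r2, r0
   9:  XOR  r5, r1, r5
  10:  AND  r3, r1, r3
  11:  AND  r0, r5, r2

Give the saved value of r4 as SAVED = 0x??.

after  0: r0=0x46 r1=0xab r2=0x1b r3=0x80 r4=0xe0 r5=0x78  N=0 Z=0
after  1: r0=0x46 r1=0xcb r2=0x1b r3=0x80 r4=0xe0 r5=0x78  N=1 Z=0
after  2: r0=0x2b r1=0xcb r2=0x1b r3=0x80 r4=0xe0 r5=0x78  N=0 Z=0
after  3: r0=0x2b r1=0xcb r2=0x1b r3=0x80 r4=0x4b r5=0x78  N=0 Z=0
after  4: r0=0x46 r1=0xcb r2=0x1b r3=0x80 r4=0x4b r5=0x78  N=0 Z=0
after  5: r0=0x46 r1=0xcb r2=0x1b r3=0x80 r4=0x66 r5=0x78  N=0 Z=0
after  6: r0=0x46 r1=0xcb r2=0x1b r3=0x1a r4=0x66 r5=0x78  N=0 Z=0
-- IRQ taken; context saved, return-PC = 7 --

SAVED = 0x66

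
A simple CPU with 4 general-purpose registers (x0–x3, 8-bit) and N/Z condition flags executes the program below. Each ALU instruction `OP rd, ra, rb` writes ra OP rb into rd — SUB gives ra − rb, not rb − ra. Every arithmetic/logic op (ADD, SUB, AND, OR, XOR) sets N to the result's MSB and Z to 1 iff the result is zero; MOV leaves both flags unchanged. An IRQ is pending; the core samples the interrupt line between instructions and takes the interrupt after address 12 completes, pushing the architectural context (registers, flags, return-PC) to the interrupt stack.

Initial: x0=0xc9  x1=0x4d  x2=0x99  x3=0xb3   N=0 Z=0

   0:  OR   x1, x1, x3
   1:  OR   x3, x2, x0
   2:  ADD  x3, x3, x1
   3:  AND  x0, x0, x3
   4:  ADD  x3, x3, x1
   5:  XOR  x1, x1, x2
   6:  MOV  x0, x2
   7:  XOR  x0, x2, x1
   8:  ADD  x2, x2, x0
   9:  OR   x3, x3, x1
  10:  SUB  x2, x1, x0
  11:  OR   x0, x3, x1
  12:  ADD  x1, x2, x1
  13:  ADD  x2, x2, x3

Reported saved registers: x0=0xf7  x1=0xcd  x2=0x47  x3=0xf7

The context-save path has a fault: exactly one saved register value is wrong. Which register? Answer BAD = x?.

BAD = x2

after  0: x0=0xc9 x1=0xff x2=0x99 x3=0xb3  N=1 Z=0
after  1: x0=0xc9 x1=0xff x2=0x99 x3=0xd9  N=1 Z=0
after  2: x0=0xc9 x1=0xff x2=0x99 x3=0xd8  N=1 Z=0
after  3: x0=0xc8 x1=0xff x2=0x99 x3=0xd8  N=1 Z=0
after  4: x0=0xc8 x1=0xff x2=0x99 x3=0xd7  N=1 Z=0
after  5: x0=0xc8 x1=0x66 x2=0x99 x3=0xd7  N=0 Z=0
after  6: x0=0x99 x1=0x66 x2=0x99 x3=0xd7  N=0 Z=0
after  7: x0=0xff x1=0x66 x2=0x99 x3=0xd7  N=1 Z=0
after  8: x0=0xff x1=0x66 x2=0x98 x3=0xd7  N=1 Z=0
after  9: x0=0xff x1=0x66 x2=0x98 x3=0xf7  N=1 Z=0
after 10: x0=0xff x1=0x66 x2=0x67 x3=0xf7  N=0 Z=0
after 11: x0=0xf7 x1=0x66 x2=0x67 x3=0xf7  N=1 Z=0
after 12: x0=0xf7 x1=0xcd x2=0x67 x3=0xf7  N=1 Z=0
-- IRQ taken; context saved, return-PC = 13 --
mismatch: x2: reported 0x47 vs actual 0x67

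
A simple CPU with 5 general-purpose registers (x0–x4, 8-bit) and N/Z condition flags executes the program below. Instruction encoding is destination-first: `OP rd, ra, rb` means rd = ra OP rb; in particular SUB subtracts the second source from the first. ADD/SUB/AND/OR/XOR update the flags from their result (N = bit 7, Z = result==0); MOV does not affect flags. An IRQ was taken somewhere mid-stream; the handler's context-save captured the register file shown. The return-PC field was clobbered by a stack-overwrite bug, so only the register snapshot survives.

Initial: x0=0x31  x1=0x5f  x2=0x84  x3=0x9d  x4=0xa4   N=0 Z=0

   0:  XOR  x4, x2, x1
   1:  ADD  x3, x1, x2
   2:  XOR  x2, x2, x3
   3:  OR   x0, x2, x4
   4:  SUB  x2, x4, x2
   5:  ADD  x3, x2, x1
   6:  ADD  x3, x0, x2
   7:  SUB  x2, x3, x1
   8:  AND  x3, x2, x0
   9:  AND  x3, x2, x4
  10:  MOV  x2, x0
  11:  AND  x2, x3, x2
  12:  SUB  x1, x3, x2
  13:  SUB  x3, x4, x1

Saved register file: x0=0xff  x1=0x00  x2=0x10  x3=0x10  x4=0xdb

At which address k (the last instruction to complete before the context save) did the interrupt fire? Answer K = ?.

after  0: x0=0x31 x1=0x5f x2=0x84 x3=0x9d x4=0xdb  N=1 Z=0
after  1: x0=0x31 x1=0x5f x2=0x84 x3=0xe3 x4=0xdb  N=1 Z=0
after  2: x0=0x31 x1=0x5f x2=0x67 x3=0xe3 x4=0xdb  N=0 Z=0
after  3: x0=0xff x1=0x5f x2=0x67 x3=0xe3 x4=0xdb  N=1 Z=0
after  4: x0=0xff x1=0x5f x2=0x74 x3=0xe3 x4=0xdb  N=0 Z=0
after  5: x0=0xff x1=0x5f x2=0x74 x3=0xd3 x4=0xdb  N=1 Z=0
after  6: x0=0xff x1=0x5f x2=0x74 x3=0x73 x4=0xdb  N=0 Z=0
after  7: x0=0xff x1=0x5f x2=0x14 x3=0x73 x4=0xdb  N=0 Z=0
after  8: x0=0xff x1=0x5f x2=0x14 x3=0x14 x4=0xdb  N=0 Z=0
after  9: x0=0xff x1=0x5f x2=0x14 x3=0x10 x4=0xdb  N=0 Z=0
after 10: x0=0xff x1=0x5f x2=0xff x3=0x10 x4=0xdb  N=0 Z=0
after 11: x0=0xff x1=0x5f x2=0x10 x3=0x10 x4=0xdb  N=0 Z=0
after 12: x0=0xff x1=0x00 x2=0x10 x3=0x10 x4=0xdb  N=0 Z=1
-- IRQ taken; context saved, return-PC = 13 --

K = 12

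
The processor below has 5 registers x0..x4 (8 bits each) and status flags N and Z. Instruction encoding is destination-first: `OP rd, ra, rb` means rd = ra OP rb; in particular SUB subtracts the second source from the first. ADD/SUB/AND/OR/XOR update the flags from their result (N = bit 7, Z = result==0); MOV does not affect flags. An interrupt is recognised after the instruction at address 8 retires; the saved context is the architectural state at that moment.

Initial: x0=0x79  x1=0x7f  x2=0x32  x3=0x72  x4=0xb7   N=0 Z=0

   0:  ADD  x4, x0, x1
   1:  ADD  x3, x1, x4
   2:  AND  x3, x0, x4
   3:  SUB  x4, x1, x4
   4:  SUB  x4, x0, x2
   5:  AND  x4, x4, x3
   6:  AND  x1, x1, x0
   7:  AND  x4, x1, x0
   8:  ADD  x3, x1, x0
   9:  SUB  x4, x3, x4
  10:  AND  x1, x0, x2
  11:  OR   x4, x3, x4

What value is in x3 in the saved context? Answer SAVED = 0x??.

after  0: x0=0x79 x1=0x7f x2=0x32 x3=0x72 x4=0xf8  N=1 Z=0
after  1: x0=0x79 x1=0x7f x2=0x32 x3=0x77 x4=0xf8  N=0 Z=0
after  2: x0=0x79 x1=0x7f x2=0x32 x3=0x78 x4=0xf8  N=0 Z=0
after  3: x0=0x79 x1=0x7f x2=0x32 x3=0x78 x4=0x87  N=1 Z=0
after  4: x0=0x79 x1=0x7f x2=0x32 x3=0x78 x4=0x47  N=0 Z=0
after  5: x0=0x79 x1=0x7f x2=0x32 x3=0x78 x4=0x40  N=0 Z=0
after  6: x0=0x79 x1=0x79 x2=0x32 x3=0x78 x4=0x40  N=0 Z=0
after  7: x0=0x79 x1=0x79 x2=0x32 x3=0x78 x4=0x79  N=0 Z=0
after  8: x0=0x79 x1=0x79 x2=0x32 x3=0xf2 x4=0x79  N=1 Z=0
-- IRQ taken; context saved, return-PC = 9 --

SAVED = 0xf2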